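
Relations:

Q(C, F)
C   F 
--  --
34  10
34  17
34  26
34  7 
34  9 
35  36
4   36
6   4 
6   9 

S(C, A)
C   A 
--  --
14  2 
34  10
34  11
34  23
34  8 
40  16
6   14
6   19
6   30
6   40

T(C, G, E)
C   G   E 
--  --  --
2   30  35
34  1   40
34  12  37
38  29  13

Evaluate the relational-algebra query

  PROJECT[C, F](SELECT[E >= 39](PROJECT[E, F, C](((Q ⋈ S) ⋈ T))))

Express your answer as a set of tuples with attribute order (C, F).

Q ⋈ S (natural join on C): {(34, 10, 10), (34, 10, 11), (34, 10, 23), (34, 10, 8), (34, 17, 10), (34, 17, 11), (34, 17, 23), (34, 17, 8), (34, 26, 10), (34, 26, 11), (34, 26, 23), (34, 26, 8), (34, 7, 10), (34, 7, 11), (34, 7, 23), (34, 7, 8), (34, 9, 10), (34, 9, 11), (34, 9, 23), (34, 9, 8), (6, 4, 14), (6, 4, 19), (6, 4, 30), (6, 4, 40), (6, 9, 14), (6, 9, 19), (6, 9, 30), (6, 9, 40)}
(Q ⋈ S) ⋈ T (natural join on C): {(34, 10, 10, 1, 40), (34, 10, 10, 12, 37), (34, 10, 11, 1, 40), (34, 10, 11, 12, 37), (34, 10, 23, 1, 40), (34, 10, 23, 12, 37), (34, 10, 8, 1, 40), (34, 10, 8, 12, 37), (34, 17, 10, 1, 40), (34, 17, 10, 12, 37), (34, 17, 11, 1, 40), (34, 17, 11, 12, 37), (34, 17, 23, 1, 40), (34, 17, 23, 12, 37), (34, 17, 8, 1, 40), (34, 17, 8, 12, 37), (34, 26, 10, 1, 40), (34, 26, 10, 12, 37), (34, 26, 11, 1, 40), (34, 26, 11, 12, 37), (34, 26, 23, 1, 40), (34, 26, 23, 12, 37), (34, 26, 8, 1, 40), (34, 26, 8, 12, 37), (34, 7, 10, 1, 40), (34, 7, 10, 12, 37), (34, 7, 11, 1, 40), (34, 7, 11, 12, 37), (34, 7, 23, 1, 40), (34, 7, 23, 12, 37), (34, 7, 8, 1, 40), (34, 7, 8, 12, 37), (34, 9, 10, 1, 40), (34, 9, 10, 12, 37), (34, 9, 11, 1, 40), (34, 9, 11, 12, 37), (34, 9, 23, 1, 40), (34, 9, 23, 12, 37), (34, 9, 8, 1, 40), (34, 9, 8, 12, 37)}
Keep only column(s) E, F, C (30 duplicate(s) eliminated): {(37, 10, 34), (37, 17, 34), (37, 26, 34), (37, 7, 34), (37, 9, 34), (40, 10, 34), (40, 17, 34), (40, 26, 34), (40, 7, 34), (40, 9, 34)}
Selection E >= 39: {(40, 10, 34), (40, 17, 34), (40, 26, 34), (40, 7, 34), (40, 9, 34)}
Keep only column(s) C, F: {(34, 10), (34, 17), (34, 26), (34, 7), (34, 9)}

{(34, 10), (34, 17), (34, 26), (34, 7), (34, 9)}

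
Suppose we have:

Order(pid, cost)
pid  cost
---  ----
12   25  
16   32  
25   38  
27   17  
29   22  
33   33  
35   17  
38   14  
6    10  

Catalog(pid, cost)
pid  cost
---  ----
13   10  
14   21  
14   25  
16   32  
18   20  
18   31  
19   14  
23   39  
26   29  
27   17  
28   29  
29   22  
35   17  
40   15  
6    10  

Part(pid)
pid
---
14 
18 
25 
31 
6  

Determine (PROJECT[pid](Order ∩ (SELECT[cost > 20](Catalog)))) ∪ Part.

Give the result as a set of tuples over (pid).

Apply σ_{cost > 20}; surviving tuples: {(14, 21), (14, 25), (16, 32), (18, 31), (23, 39), (26, 29), (28, 29), (29, 22)}
Intersection: {(12, 25), (16, 32), (25, 38), (27, 17), (29, 22), (33, 33), (35, 17), (38, 14), (6, 10)} with {(14, 21), (14, 25), (16, 32), (18, 31), (23, 39), (26, 29), (28, 29), (29, 22)} → {(16, 32), (29, 22)}
π[pid]: project onto (pid) → {16, 29}
Union: {16, 29} with {14, 18, 25, 31, 6} → {14, 16, 18, 25, 29, 31, 6}

{14, 16, 18, 25, 29, 31, 6}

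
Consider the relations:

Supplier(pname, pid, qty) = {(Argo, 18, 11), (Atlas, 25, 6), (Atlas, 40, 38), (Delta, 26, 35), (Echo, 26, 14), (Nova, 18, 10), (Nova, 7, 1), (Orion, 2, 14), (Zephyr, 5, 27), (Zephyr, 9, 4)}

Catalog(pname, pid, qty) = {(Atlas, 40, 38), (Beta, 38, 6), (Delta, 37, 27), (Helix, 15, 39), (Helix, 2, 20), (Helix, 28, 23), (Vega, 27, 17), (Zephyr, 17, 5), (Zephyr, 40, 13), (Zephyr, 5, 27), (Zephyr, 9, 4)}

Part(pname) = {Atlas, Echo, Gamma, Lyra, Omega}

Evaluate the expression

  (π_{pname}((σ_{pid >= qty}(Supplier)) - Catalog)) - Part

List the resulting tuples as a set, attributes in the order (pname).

{Argo, Nova}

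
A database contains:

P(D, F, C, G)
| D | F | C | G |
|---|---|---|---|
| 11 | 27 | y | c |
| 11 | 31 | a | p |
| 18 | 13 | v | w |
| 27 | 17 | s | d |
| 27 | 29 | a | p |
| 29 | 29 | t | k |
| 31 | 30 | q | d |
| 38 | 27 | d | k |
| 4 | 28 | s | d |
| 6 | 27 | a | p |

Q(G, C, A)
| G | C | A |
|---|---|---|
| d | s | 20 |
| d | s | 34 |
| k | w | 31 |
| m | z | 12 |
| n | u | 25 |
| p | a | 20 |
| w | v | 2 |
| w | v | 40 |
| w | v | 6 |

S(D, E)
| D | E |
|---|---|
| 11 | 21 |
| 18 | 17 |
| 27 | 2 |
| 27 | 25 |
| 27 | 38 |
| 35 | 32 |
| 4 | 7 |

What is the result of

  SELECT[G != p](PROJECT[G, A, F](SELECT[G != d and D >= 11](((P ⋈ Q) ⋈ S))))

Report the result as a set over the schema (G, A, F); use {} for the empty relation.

{(w, 2, 13), (w, 40, 13), (w, 6, 13)}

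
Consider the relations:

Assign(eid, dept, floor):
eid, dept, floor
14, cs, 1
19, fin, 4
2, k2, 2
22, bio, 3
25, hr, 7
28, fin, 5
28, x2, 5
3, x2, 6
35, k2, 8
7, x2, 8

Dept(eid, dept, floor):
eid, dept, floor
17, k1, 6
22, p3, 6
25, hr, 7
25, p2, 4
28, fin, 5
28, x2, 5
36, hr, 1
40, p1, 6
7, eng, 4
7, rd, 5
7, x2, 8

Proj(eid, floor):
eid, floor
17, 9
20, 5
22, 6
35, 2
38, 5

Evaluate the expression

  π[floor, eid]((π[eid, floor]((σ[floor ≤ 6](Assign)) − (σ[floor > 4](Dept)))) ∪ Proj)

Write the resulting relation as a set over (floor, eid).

{(1, 14), (2, 2), (2, 35), (3, 22), (4, 19), (5, 20), (5, 38), (6, 22), (6, 3), (9, 17)}

Selection floor ≤ 6: {(14, cs, 1), (19, fin, 4), (2, k2, 2), (22, bio, 3), (28, fin, 5), (28, x2, 5), (3, x2, 6)}
Selection floor > 4: {(17, k1, 6), (22, p3, 6), (25, hr, 7), (28, fin, 5), (28, x2, 5), (40, p1, 6), (7, rd, 5), (7, x2, 8)}
Taking the difference: {(14, cs, 1), (19, fin, 4), (2, k2, 2), (22, bio, 3), (3, x2, 6)}
Projecting to eid, floor: {(14, 1), (19, 4), (2, 2), (22, 3), (3, 6)}
Taking the union: {(14, 1), (17, 9), (19, 4), (2, 2), (20, 5), (22, 3), (22, 6), (3, 6), (35, 2), (38, 5)}
Projecting to floor, eid: {(1, 14), (2, 2), (2, 35), (3, 22), (4, 19), (5, 20), (5, 38), (6, 22), (6, 3), (9, 17)}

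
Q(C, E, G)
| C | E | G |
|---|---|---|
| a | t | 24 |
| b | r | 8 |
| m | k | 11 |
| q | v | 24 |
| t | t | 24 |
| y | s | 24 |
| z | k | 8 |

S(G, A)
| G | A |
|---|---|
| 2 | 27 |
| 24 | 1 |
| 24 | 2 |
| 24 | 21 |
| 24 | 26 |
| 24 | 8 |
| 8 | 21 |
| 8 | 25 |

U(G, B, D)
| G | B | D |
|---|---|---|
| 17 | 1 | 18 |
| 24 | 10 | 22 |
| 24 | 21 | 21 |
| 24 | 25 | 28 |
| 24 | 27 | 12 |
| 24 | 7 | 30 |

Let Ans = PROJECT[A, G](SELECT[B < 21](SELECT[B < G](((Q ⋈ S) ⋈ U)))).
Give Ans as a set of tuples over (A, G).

{(1, 24), (2, 24), (21, 24), (26, 24), (8, 24)}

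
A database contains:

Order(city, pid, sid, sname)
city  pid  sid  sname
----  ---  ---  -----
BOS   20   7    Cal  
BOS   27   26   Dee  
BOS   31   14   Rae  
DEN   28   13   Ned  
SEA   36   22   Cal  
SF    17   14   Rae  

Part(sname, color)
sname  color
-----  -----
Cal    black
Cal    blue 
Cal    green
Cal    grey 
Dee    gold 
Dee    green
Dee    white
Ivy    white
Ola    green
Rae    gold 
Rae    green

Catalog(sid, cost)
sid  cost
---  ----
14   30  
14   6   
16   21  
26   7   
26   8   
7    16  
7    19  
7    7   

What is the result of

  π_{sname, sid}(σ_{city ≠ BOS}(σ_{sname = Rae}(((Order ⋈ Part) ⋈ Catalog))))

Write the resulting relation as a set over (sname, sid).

{(Rae, 14)}

Natural join on sname: {(BOS, 20, 7, Cal, black), (BOS, 20, 7, Cal, blue), (BOS, 20, 7, Cal, green), (BOS, 20, 7, Cal, grey), (BOS, 27, 26, Dee, gold), (BOS, 27, 26, Dee, green), (BOS, 27, 26, Dee, white), (BOS, 31, 14, Rae, gold), (BOS, 31, 14, Rae, green), (SEA, 36, 22, Cal, black), (SEA, 36, 22, Cal, blue), (SEA, 36, 22, Cal, green), (SEA, 36, 22, Cal, grey), (SF, 17, 14, Rae, gold), (SF, 17, 14, Rae, green)}
Natural join on sid: {(BOS, 20, 7, Cal, black, 16), (BOS, 20, 7, Cal, black, 19), (BOS, 20, 7, Cal, black, 7), (BOS, 20, 7, Cal, blue, 16), (BOS, 20, 7, Cal, blue, 19), (BOS, 20, 7, Cal, blue, 7), (BOS, 20, 7, Cal, green, 16), (BOS, 20, 7, Cal, green, 19), (BOS, 20, 7, Cal, green, 7), (BOS, 20, 7, Cal, grey, 16), (BOS, 20, 7, Cal, grey, 19), (BOS, 20, 7, Cal, grey, 7), (BOS, 27, 26, Dee, gold, 7), (BOS, 27, 26, Dee, gold, 8), (BOS, 27, 26, Dee, green, 7), (BOS, 27, 26, Dee, green, 8), (BOS, 27, 26, Dee, white, 7), (BOS, 27, 26, Dee, white, 8), (BOS, 31, 14, Rae, gold, 30), (BOS, 31, 14, Rae, gold, 6), (BOS, 31, 14, Rae, green, 30), (BOS, 31, 14, Rae, green, 6), (SF, 17, 14, Rae, gold, 30), (SF, 17, 14, Rae, gold, 6), (SF, 17, 14, Rae, green, 30), (SF, 17, 14, Rae, green, 6)}
Selection sname = Rae: {(BOS, 31, 14, Rae, gold, 30), (BOS, 31, 14, Rae, gold, 6), (BOS, 31, 14, Rae, green, 30), (BOS, 31, 14, Rae, green, 6), (SF, 17, 14, Rae, gold, 30), (SF, 17, 14, Rae, gold, 6), (SF, 17, 14, Rae, green, 30), (SF, 17, 14, Rae, green, 6)}
Selection city ≠ BOS: {(SF, 17, 14, Rae, gold, 30), (SF, 17, 14, Rae, gold, 6), (SF, 17, 14, Rae, green, 30), (SF, 17, 14, Rae, green, 6)}
π_{sname, sid} gives {(Rae, 14)} (3 duplicate(s) eliminated).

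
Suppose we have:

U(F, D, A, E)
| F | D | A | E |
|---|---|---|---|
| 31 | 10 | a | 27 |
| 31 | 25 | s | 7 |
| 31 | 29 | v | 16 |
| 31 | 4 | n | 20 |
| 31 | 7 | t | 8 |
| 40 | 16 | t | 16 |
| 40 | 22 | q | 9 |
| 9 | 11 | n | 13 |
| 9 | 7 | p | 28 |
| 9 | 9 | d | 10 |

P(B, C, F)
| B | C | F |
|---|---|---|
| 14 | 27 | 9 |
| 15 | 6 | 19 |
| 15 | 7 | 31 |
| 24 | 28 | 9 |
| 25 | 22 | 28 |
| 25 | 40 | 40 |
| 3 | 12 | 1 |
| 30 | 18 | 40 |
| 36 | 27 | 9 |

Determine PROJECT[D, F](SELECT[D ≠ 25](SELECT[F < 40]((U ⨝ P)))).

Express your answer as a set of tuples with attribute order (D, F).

{(10, 31), (11, 9), (29, 31), (4, 31), (7, 31), (7, 9), (9, 9)}

Joining U and P on F yields {(31, 10, a, 27, 15, 7), (31, 25, s, 7, 15, 7), (31, 29, v, 16, 15, 7), (31, 4, n, 20, 15, 7), (31, 7, t, 8, 15, 7), (40, 16, t, 16, 25, 40), (40, 16, t, 16, 30, 18), (40, 22, q, 9, 25, 40), (40, 22, q, 9, 30, 18), (9, 11, n, 13, 14, 27), (9, 11, n, 13, 24, 28), (9, 11, n, 13, 36, 27), (9, 7, p, 28, 14, 27), (9, 7, p, 28, 24, 28), (9, 7, p, 28, 36, 27), (9, 9, d, 10, 14, 27), (9, 9, d, 10, 24, 28), (9, 9, d, 10, 36, 27)}.
σ[F < 40]: keep tuples satisfying F < 40 → {(31, 10, a, 27, 15, 7), (31, 25, s, 7, 15, 7), (31, 29, v, 16, 15, 7), (31, 4, n, 20, 15, 7), (31, 7, t, 8, 15, 7), (9, 11, n, 13, 14, 27), (9, 11, n, 13, 24, 28), (9, 11, n, 13, 36, 27), (9, 7, p, 28, 14, 27), (9, 7, p, 28, 24, 28), (9, 7, p, 28, 36, 27), (9, 9, d, 10, 14, 27), (9, 9, d, 10, 24, 28), (9, 9, d, 10, 36, 27)}
σ[D ≠ 25]: keep tuples satisfying D ≠ 25 → {(31, 10, a, 27, 15, 7), (31, 29, v, 16, 15, 7), (31, 4, n, 20, 15, 7), (31, 7, t, 8, 15, 7), (9, 11, n, 13, 14, 27), (9, 11, n, 13, 24, 28), (9, 11, n, 13, 36, 27), (9, 7, p, 28, 14, 27), (9, 7, p, 28, 24, 28), (9, 7, p, 28, 36, 27), (9, 9, d, 10, 14, 27), (9, 9, d, 10, 24, 28), (9, 9, d, 10, 36, 27)}
π[D, F]: project onto (D, F) (6 duplicate(s) eliminated) → {(10, 31), (11, 9), (29, 31), (4, 31), (7, 31), (7, 9), (9, 9)}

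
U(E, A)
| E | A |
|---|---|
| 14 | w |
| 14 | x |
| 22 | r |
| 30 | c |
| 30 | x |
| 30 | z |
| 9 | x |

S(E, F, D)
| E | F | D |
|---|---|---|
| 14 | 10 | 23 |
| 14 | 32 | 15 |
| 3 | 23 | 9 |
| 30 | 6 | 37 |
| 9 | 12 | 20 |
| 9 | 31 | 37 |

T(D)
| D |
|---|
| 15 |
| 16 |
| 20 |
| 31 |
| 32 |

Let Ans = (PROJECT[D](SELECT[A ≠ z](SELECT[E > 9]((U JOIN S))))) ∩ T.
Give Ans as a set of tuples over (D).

Natural join on E: {(14, w, 10, 23), (14, w, 32, 15), (14, x, 10, 23), (14, x, 32, 15), (30, c, 6, 37), (30, x, 6, 37), (30, z, 6, 37), (9, x, 12, 20), (9, x, 31, 37)}
Filtering on E > 9 leaves {(14, w, 10, 23), (14, w, 32, 15), (14, x, 10, 23), (14, x, 32, 15), (30, c, 6, 37), (30, x, 6, 37), (30, z, 6, 37)}.
Filtering on A ≠ z leaves {(14, w, 10, 23), (14, w, 32, 15), (14, x, 10, 23), (14, x, 32, 15), (30, c, 6, 37), (30, x, 6, 37)}.
Projecting to D (3 duplicate(s) eliminated): {15, 23, 37}
Taking the intersection: {15}

{15}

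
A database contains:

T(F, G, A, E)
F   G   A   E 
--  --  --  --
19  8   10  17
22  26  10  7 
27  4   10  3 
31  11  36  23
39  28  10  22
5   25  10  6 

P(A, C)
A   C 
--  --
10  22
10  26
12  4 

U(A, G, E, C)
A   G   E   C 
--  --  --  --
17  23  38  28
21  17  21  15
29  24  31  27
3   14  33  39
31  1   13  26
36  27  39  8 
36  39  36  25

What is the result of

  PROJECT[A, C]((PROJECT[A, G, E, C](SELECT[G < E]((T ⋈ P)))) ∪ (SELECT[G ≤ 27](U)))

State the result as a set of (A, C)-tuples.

{(10, 22), (10, 26), (17, 28), (21, 15), (29, 27), (3, 39), (31, 26), (36, 8)}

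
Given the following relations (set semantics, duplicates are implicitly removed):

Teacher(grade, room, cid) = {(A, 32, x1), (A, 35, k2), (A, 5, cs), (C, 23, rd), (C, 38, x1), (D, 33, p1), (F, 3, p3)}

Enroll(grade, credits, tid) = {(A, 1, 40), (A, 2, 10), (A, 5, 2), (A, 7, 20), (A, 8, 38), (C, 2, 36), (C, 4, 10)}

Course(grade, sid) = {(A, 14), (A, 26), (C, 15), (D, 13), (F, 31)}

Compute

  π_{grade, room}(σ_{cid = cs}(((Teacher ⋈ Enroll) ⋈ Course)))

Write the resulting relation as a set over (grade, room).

{(A, 5)}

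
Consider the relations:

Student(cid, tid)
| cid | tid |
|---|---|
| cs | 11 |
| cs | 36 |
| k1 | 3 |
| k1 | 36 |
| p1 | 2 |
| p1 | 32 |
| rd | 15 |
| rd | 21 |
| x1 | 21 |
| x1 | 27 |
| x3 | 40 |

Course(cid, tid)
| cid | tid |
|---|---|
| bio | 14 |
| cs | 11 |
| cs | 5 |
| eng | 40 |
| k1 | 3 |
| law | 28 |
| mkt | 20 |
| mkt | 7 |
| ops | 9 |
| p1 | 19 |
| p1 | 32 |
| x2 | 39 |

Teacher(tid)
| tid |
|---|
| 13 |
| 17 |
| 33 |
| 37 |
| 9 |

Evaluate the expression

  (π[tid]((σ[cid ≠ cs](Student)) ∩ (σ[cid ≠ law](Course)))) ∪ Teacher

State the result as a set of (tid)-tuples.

{13, 17, 3, 32, 33, 37, 9}

Apply σ_{cid ≠ cs}; surviving tuples: {(k1, 3), (k1, 36), (p1, 2), (p1, 32), (rd, 15), (rd, 21), (x1, 21), (x1, 27), (x3, 40)}
Apply σ_{cid ≠ law}; surviving tuples: {(bio, 14), (cs, 11), (cs, 5), (eng, 40), (k1, 3), (mkt, 20), (mkt, 7), (ops, 9), (p1, 19), (p1, 32), (x2, 39)}
Set intersection of the two operands is {(k1, 3), (p1, 32)}.
π_{tid} gives {3, 32}.
Set union of the two operands is {13, 17, 3, 32, 33, 37, 9}.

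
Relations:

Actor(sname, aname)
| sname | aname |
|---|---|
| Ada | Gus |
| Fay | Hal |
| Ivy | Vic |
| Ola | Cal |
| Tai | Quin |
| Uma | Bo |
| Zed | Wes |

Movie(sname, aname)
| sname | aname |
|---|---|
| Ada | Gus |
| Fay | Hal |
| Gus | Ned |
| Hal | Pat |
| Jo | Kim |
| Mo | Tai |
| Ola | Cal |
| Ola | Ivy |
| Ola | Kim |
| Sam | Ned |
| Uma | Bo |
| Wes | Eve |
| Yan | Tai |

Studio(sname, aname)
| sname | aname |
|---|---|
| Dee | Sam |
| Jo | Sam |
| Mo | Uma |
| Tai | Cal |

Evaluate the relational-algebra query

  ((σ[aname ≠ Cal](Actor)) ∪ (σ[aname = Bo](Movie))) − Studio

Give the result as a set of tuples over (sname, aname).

{(Ada, Gus), (Fay, Hal), (Ivy, Vic), (Tai, Quin), (Uma, Bo), (Zed, Wes)}

Filtering on aname ≠ Cal leaves {(Ada, Gus), (Fay, Hal), (Ivy, Vic), (Tai, Quin), (Uma, Bo), (Zed, Wes)}.
Filtering on aname = Bo leaves {(Uma, Bo)}.
Union: {(Ada, Gus), (Fay, Hal), (Ivy, Vic), (Tai, Quin), (Uma, Bo), (Zed, Wes)} with {(Uma, Bo)} → {(Ada, Gus), (Fay, Hal), (Ivy, Vic), (Tai, Quin), (Uma, Bo), (Zed, Wes)}
Difference: {(Ada, Gus), (Fay, Hal), (Ivy, Vic), (Tai, Quin), (Uma, Bo), (Zed, Wes)} with {(Dee, Sam), (Jo, Sam), (Mo, Uma), (Tai, Cal)} → {(Ada, Gus), (Fay, Hal), (Ivy, Vic), (Tai, Quin), (Uma, Bo), (Zed, Wes)}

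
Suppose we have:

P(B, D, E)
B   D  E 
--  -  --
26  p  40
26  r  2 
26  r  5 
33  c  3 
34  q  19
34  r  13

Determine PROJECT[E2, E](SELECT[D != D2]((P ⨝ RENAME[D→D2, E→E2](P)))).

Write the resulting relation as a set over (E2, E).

{(13, 19), (19, 13), (2, 40), (40, 2), (40, 5), (5, 40)}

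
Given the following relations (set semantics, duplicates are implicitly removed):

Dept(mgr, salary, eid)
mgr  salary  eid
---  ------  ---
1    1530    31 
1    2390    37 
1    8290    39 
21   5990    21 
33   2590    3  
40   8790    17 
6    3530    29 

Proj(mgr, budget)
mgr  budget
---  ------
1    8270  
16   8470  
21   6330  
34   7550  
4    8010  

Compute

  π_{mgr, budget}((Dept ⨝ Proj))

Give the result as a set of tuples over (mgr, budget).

Joining Dept and Proj on mgr yields {(1, 1530, 31, 8270), (1, 2390, 37, 8270), (1, 8290, 39, 8270), (21, 5990, 21, 6330)}.
Projecting to mgr, budget (2 duplicate(s) eliminated): {(1, 8270), (21, 6330)}

{(1, 8270), (21, 6330)}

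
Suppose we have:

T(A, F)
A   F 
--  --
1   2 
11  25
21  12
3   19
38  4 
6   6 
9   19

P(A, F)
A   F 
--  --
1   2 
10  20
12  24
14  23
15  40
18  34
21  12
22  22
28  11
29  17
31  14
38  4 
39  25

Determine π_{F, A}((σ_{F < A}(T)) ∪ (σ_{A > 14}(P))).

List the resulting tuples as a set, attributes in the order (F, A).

Selection F < A: {(21, 12), (38, 4)}
Selection A > 14: {(15, 40), (18, 34), (21, 12), (22, 22), (28, 11), (29, 17), (31, 14), (38, 4), (39, 25)}
Union: {(21, 12), (38, 4)} with {(15, 40), (18, 34), (21, 12), (22, 22), (28, 11), (29, 17), (31, 14), (38, 4), (39, 25)} → {(15, 40), (18, 34), (21, 12), (22, 22), (28, 11), (29, 17), (31, 14), (38, 4), (39, 25)}
π_{F, A} gives {(11, 28), (12, 21), (14, 31), (17, 29), (22, 22), (25, 39), (34, 18), (4, 38), (40, 15)}.

{(11, 28), (12, 21), (14, 31), (17, 29), (22, 22), (25, 39), (34, 18), (4, 38), (40, 15)}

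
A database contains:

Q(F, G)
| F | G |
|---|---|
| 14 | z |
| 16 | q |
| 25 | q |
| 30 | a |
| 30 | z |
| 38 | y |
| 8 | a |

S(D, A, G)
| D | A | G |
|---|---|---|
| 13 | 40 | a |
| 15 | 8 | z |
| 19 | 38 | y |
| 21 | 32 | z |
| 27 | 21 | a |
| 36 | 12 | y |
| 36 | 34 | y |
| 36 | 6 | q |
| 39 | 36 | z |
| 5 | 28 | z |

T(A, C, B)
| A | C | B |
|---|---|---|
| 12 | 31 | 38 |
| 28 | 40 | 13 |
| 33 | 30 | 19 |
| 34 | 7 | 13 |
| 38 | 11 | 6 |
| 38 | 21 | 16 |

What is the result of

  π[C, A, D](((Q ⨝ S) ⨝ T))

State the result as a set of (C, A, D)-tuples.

{(11, 38, 19), (21, 38, 19), (31, 12, 36), (40, 28, 5), (7, 34, 36)}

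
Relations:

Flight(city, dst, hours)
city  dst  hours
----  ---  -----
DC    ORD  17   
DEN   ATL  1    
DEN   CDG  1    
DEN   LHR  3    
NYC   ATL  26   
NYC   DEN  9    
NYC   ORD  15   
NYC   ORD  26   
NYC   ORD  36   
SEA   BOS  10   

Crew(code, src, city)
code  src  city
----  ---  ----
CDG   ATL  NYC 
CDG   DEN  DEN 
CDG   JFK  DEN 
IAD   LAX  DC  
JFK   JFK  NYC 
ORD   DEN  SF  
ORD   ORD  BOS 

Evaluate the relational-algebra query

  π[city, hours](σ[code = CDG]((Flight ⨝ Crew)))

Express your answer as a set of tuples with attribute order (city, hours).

Flight ⋈ Crew (natural join on city): {(DC, ORD, 17, IAD, LAX), (DEN, ATL, 1, CDG, DEN), (DEN, ATL, 1, CDG, JFK), (DEN, CDG, 1, CDG, DEN), (DEN, CDG, 1, CDG, JFK), (DEN, LHR, 3, CDG, DEN), (DEN, LHR, 3, CDG, JFK), (NYC, ATL, 26, CDG, ATL), (NYC, ATL, 26, JFK, JFK), (NYC, DEN, 9, CDG, ATL), (NYC, DEN, 9, JFK, JFK), (NYC, ORD, 15, CDG, ATL), (NYC, ORD, 15, JFK, JFK), (NYC, ORD, 26, CDG, ATL), (NYC, ORD, 26, JFK, JFK), (NYC, ORD, 36, CDG, ATL), (NYC, ORD, 36, JFK, JFK)}
Filtering on code = CDG leaves {(DEN, ATL, 1, CDG, DEN), (DEN, ATL, 1, CDG, JFK), (DEN, CDG, 1, CDG, DEN), (DEN, CDG, 1, CDG, JFK), (DEN, LHR, 3, CDG, DEN), (DEN, LHR, 3, CDG, JFK), (NYC, ATL, 26, CDG, ATL), (NYC, DEN, 9, CDG, ATL), (NYC, ORD, 15, CDG, ATL), (NYC, ORD, 26, CDG, ATL), (NYC, ORD, 36, CDG, ATL)}.
Projecting to city, hours (5 duplicate(s) eliminated): {(DEN, 1), (DEN, 3), (NYC, 15), (NYC, 26), (NYC, 36), (NYC, 9)}

{(DEN, 1), (DEN, 3), (NYC, 15), (NYC, 26), (NYC, 36), (NYC, 9)}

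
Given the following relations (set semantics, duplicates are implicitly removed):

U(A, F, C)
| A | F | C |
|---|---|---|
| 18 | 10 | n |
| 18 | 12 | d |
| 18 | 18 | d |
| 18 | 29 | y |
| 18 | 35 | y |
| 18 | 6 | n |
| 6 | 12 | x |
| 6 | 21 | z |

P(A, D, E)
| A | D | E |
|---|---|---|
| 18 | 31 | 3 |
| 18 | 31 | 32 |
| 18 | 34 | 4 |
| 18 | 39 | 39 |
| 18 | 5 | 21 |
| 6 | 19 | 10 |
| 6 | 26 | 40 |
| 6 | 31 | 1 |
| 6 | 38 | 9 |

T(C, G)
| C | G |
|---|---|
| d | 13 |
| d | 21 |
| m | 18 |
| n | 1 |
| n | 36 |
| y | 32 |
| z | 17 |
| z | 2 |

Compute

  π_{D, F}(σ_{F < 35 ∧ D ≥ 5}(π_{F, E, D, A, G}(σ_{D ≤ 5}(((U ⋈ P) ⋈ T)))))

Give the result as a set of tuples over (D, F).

U ⋈ P (natural join on A): {(18, 10, n, 31, 3), (18, 10, n, 31, 32), (18, 10, n, 34, 4), (18, 10, n, 39, 39), (18, 10, n, 5, 21), (18, 12, d, 31, 3), (18, 12, d, 31, 32), (18, 12, d, 34, 4), (18, 12, d, 39, 39), (18, 12, d, 5, 21), (18, 18, d, 31, 3), (18, 18, d, 31, 32), (18, 18, d, 34, 4), (18, 18, d, 39, 39), (18, 18, d, 5, 21), (18, 29, y, 31, 3), (18, 29, y, 31, 32), (18, 29, y, 34, 4), (18, 29, y, 39, 39), (18, 29, y, 5, 21), (18, 35, y, 31, 3), (18, 35, y, 31, 32), (18, 35, y, 34, 4), (18, 35, y, 39, 39), (18, 35, y, 5, 21), (18, 6, n, 31, 3), (18, 6, n, 31, 32), (18, 6, n, 34, 4), (18, 6, n, 39, 39), (18, 6, n, 5, 21), (6, 12, x, 19, 10), (6, 12, x, 26, 40), (6, 12, x, 31, 1), (6, 12, x, 38, 9), (6, 21, z, 19, 10), (6, 21, z, 26, 40), (6, 21, z, 31, 1), (6, 21, z, 38, 9)}
(U ⋈ P) ⋈ T (natural join on C): {(18, 10, n, 31, 3, 1), (18, 10, n, 31, 3, 36), (18, 10, n, 31, 32, 1), (18, 10, n, 31, 32, 36), (18, 10, n, 34, 4, 1), (18, 10, n, 34, 4, 36), (18, 10, n, 39, 39, 1), (18, 10, n, 39, 39, 36), (18, 10, n, 5, 21, 1), (18, 10, n, 5, 21, 36), (18, 12, d, 31, 3, 13), (18, 12, d, 31, 3, 21), (18, 12, d, 31, 32, 13), (18, 12, d, 31, 32, 21), (18, 12, d, 34, 4, 13), (18, 12, d, 34, 4, 21), (18, 12, d, 39, 39, 13), (18, 12, d, 39, 39, 21), (18, 12, d, 5, 21, 13), (18, 12, d, 5, 21, 21), (18, 18, d, 31, 3, 13), (18, 18, d, 31, 3, 21), (18, 18, d, 31, 32, 13), (18, 18, d, 31, 32, 21), (18, 18, d, 34, 4, 13), (18, 18, d, 34, 4, 21), (18, 18, d, 39, 39, 13), (18, 18, d, 39, 39, 21), (18, 18, d, 5, 21, 13), (18, 18, d, 5, 21, 21), (18, 29, y, 31, 3, 32), (18, 29, y, 31, 32, 32), (18, 29, y, 34, 4, 32), (18, 29, y, 39, 39, 32), (18, 29, y, 5, 21, 32), (18, 35, y, 31, 3, 32), (18, 35, y, 31, 32, 32), (18, 35, y, 34, 4, 32), (18, 35, y, 39, 39, 32), (18, 35, y, 5, 21, 32), (18, 6, n, 31, 3, 1), (18, 6, n, 31, 3, 36), (18, 6, n, 31, 32, 1), (18, 6, n, 31, 32, 36), (18, 6, n, 34, 4, 1), (18, 6, n, 34, 4, 36), (18, 6, n, 39, 39, 1), (18, 6, n, 39, 39, 36), (18, 6, n, 5, 21, 1), (18, 6, n, 5, 21, 36), (6, 21, z, 19, 10, 17), (6, 21, z, 19, 10, 2), (6, 21, z, 26, 40, 17), (6, 21, z, 26, 40, 2), (6, 21, z, 31, 1, 17), (6, 21, z, 31, 1, 2), (6, 21, z, 38, 9, 17), (6, 21, z, 38, 9, 2)}
Selection D ≤ 5: {(18, 10, n, 5, 21, 1), (18, 10, n, 5, 21, 36), (18, 12, d, 5, 21, 13), (18, 12, d, 5, 21, 21), (18, 18, d, 5, 21, 13), (18, 18, d, 5, 21, 21), (18, 29, y, 5, 21, 32), (18, 35, y, 5, 21, 32), (18, 6, n, 5, 21, 1), (18, 6, n, 5, 21, 36)}
π[F, E, D, A, G]: project onto (F, E, D, A, G) → {(10, 21, 5, 18, 1), (10, 21, 5, 18, 36), (12, 21, 5, 18, 13), (12, 21, 5, 18, 21), (18, 21, 5, 18, 13), (18, 21, 5, 18, 21), (29, 21, 5, 18, 32), (35, 21, 5, 18, 32), (6, 21, 5, 18, 1), (6, 21, 5, 18, 36)}
Selection F < 35 ∧ D ≥ 5: {(10, 21, 5, 18, 1), (10, 21, 5, 18, 36), (12, 21, 5, 18, 13), (12, 21, 5, 18, 21), (18, 21, 5, 18, 13), (18, 21, 5, 18, 21), (29, 21, 5, 18, 32), (6, 21, 5, 18, 1), (6, 21, 5, 18, 36)}
π[D, F]: project onto (D, F) (4 duplicate(s) eliminated) → {(5, 10), (5, 12), (5, 18), (5, 29), (5, 6)}

{(5, 10), (5, 12), (5, 18), (5, 29), (5, 6)}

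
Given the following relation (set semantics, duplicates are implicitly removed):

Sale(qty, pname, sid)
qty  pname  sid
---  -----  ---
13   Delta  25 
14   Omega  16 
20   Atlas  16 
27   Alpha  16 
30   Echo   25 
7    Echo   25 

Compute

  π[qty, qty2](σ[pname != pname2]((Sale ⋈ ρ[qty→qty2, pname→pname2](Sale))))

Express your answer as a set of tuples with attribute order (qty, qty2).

{(13, 30), (13, 7), (14, 20), (14, 27), (20, 14), (20, 27), (27, 14), (27, 20), (30, 13), (7, 13)}

ρ[qty→qty2, pname→pname2]: schema becomes (qty2, pname2, sid); tuples unchanged.
Natural join on sid: {(13, Delta, 25, 13, Delta), (13, Delta, 25, 30, Echo), (13, Delta, 25, 7, Echo), (14, Omega, 16, 14, Omega), (14, Omega, 16, 20, Atlas), (14, Omega, 16, 27, Alpha), (20, Atlas, 16, 14, Omega), (20, Atlas, 16, 20, Atlas), (20, Atlas, 16, 27, Alpha), (27, Alpha, 16, 14, Omega), (27, Alpha, 16, 20, Atlas), (27, Alpha, 16, 27, Alpha), (30, Echo, 25, 13, Delta), (30, Echo, 25, 30, Echo), (30, Echo, 25, 7, Echo), (7, Echo, 25, 13, Delta), (7, Echo, 25, 30, Echo), (7, Echo, 25, 7, Echo)}
Apply σ_{pname != pname2}; surviving tuples: {(13, Delta, 25, 30, Echo), (13, Delta, 25, 7, Echo), (14, Omega, 16, 20, Atlas), (14, Omega, 16, 27, Alpha), (20, Atlas, 16, 14, Omega), (20, Atlas, 16, 27, Alpha), (27, Alpha, 16, 14, Omega), (27, Alpha, 16, 20, Atlas), (30, Echo, 25, 13, Delta), (7, Echo, 25, 13, Delta)}
Keep only column(s) qty, qty2: {(13, 30), (13, 7), (14, 20), (14, 27), (20, 14), (20, 27), (27, 14), (27, 20), (30, 13), (7, 13)}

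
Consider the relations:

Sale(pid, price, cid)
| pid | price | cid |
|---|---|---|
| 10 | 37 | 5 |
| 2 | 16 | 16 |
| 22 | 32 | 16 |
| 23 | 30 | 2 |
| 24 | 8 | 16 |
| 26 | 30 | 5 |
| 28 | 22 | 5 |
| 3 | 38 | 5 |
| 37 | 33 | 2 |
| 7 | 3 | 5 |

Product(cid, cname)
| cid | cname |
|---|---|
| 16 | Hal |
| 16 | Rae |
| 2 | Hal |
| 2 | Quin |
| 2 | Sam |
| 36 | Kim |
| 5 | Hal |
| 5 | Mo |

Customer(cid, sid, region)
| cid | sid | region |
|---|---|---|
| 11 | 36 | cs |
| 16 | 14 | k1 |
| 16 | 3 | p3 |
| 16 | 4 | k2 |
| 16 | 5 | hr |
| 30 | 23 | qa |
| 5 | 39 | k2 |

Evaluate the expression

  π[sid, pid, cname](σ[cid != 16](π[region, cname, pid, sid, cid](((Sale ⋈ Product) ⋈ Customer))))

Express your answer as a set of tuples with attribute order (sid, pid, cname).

{(39, 10, Hal), (39, 10, Mo), (39, 26, Hal), (39, 26, Mo), (39, 28, Hal), (39, 28, Mo), (39, 3, Hal), (39, 3, Mo), (39, 7, Hal), (39, 7, Mo)}

Sale ⋈ Product (natural join on cid): {(10, 37, 5, Hal), (10, 37, 5, Mo), (2, 16, 16, Hal), (2, 16, 16, Rae), (22, 32, 16, Hal), (22, 32, 16, Rae), (23, 30, 2, Hal), (23, 30, 2, Quin), (23, 30, 2, Sam), (24, 8, 16, Hal), (24, 8, 16, Rae), (26, 30, 5, Hal), (26, 30, 5, Mo), (28, 22, 5, Hal), (28, 22, 5, Mo), (3, 38, 5, Hal), (3, 38, 5, Mo), (37, 33, 2, Hal), (37, 33, 2, Quin), (37, 33, 2, Sam), (7, 3, 5, Hal), (7, 3, 5, Mo)}
(Sale ⋈ Product) ⋈ Customer (natural join on cid): {(10, 37, 5, Hal, 39, k2), (10, 37, 5, Mo, 39, k2), (2, 16, 16, Hal, 14, k1), (2, 16, 16, Hal, 3, p3), (2, 16, 16, Hal, 4, k2), (2, 16, 16, Hal, 5, hr), (2, 16, 16, Rae, 14, k1), (2, 16, 16, Rae, 3, p3), (2, 16, 16, Rae, 4, k2), (2, 16, 16, Rae, 5, hr), (22, 32, 16, Hal, 14, k1), (22, 32, 16, Hal, 3, p3), (22, 32, 16, Hal, 4, k2), (22, 32, 16, Hal, 5, hr), (22, 32, 16, Rae, 14, k1), (22, 32, 16, Rae, 3, p3), (22, 32, 16, Rae, 4, k2), (22, 32, 16, Rae, 5, hr), (24, 8, 16, Hal, 14, k1), (24, 8, 16, Hal, 3, p3), (24, 8, 16, Hal, 4, k2), (24, 8, 16, Hal, 5, hr), (24, 8, 16, Rae, 14, k1), (24, 8, 16, Rae, 3, p3), (24, 8, 16, Rae, 4, k2), (24, 8, 16, Rae, 5, hr), (26, 30, 5, Hal, 39, k2), (26, 30, 5, Mo, 39, k2), (28, 22, 5, Hal, 39, k2), (28, 22, 5, Mo, 39, k2), (3, 38, 5, Hal, 39, k2), (3, 38, 5, Mo, 39, k2), (7, 3, 5, Hal, 39, k2), (7, 3, 5, Mo, 39, k2)}
π_{region, cname, pid, sid, cid} gives {(hr, Hal, 2, 5, 16), (hr, Hal, 22, 5, 16), (hr, Hal, 24, 5, 16), (hr, Rae, 2, 5, 16), (hr, Rae, 22, 5, 16), (hr, Rae, 24, 5, 16), (k1, Hal, 2, 14, 16), (k1, Hal, 22, 14, 16), (k1, Hal, 24, 14, 16), (k1, Rae, 2, 14, 16), (k1, Rae, 22, 14, 16), (k1, Rae, 24, 14, 16), (k2, Hal, 10, 39, 5), (k2, Hal, 2, 4, 16), (k2, Hal, 22, 4, 16), (k2, Hal, 24, 4, 16), (k2, Hal, 26, 39, 5), (k2, Hal, 28, 39, 5), (k2, Hal, 3, 39, 5), (k2, Hal, 7, 39, 5), (k2, Mo, 10, 39, 5), (k2, Mo, 26, 39, 5), (k2, Mo, 28, 39, 5), (k2, Mo, 3, 39, 5), (k2, Mo, 7, 39, 5), (k2, Rae, 2, 4, 16), (k2, Rae, 22, 4, 16), (k2, Rae, 24, 4, 16), (p3, Hal, 2, 3, 16), (p3, Hal, 22, 3, 16), (p3, Hal, 24, 3, 16), (p3, Rae, 2, 3, 16), (p3, Rae, 22, 3, 16), (p3, Rae, 24, 3, 16)}.
Filtering on cid != 16 leaves {(k2, Hal, 10, 39, 5), (k2, Hal, 26, 39, 5), (k2, Hal, 28, 39, 5), (k2, Hal, 3, 39, 5), (k2, Hal, 7, 39, 5), (k2, Mo, 10, 39, 5), (k2, Mo, 26, 39, 5), (k2, Mo, 28, 39, 5), (k2, Mo, 3, 39, 5), (k2, Mo, 7, 39, 5)}.
π_{sid, pid, cname} gives {(39, 10, Hal), (39, 10, Mo), (39, 26, Hal), (39, 26, Mo), (39, 28, Hal), (39, 28, Mo), (39, 3, Hal), (39, 3, Mo), (39, 7, Hal), (39, 7, Mo)}.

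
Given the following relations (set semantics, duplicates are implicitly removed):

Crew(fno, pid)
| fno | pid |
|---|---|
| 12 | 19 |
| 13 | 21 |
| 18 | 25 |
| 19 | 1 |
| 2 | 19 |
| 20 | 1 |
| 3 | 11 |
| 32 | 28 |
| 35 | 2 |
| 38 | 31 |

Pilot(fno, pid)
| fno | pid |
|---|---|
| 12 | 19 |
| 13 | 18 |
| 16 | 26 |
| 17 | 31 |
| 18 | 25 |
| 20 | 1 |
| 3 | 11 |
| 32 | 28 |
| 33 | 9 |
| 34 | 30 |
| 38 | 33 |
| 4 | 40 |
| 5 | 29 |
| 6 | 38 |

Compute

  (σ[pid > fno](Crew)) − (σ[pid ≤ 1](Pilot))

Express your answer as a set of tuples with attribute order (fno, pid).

Filtering on pid > fno leaves {(12, 19), (13, 21), (18, 25), (2, 19), (3, 11)}.
Filtering on pid ≤ 1 leaves {(20, 1)}.
Set difference of the two operands is {(12, 19), (13, 21), (18, 25), (2, 19), (3, 11)}.

{(12, 19), (13, 21), (18, 25), (2, 19), (3, 11)}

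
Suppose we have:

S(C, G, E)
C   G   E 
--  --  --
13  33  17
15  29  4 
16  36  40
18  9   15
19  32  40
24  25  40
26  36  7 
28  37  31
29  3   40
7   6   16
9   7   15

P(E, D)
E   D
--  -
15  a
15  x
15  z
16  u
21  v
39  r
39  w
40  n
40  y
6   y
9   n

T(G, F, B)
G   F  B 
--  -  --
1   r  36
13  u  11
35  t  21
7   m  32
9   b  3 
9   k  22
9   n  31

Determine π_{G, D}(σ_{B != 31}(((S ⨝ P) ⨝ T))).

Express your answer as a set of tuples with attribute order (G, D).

{(7, a), (7, x), (7, z), (9, a), (9, x), (9, z)}

Natural join on E: {(16, 36, 40, n), (16, 36, 40, y), (18, 9, 15, a), (18, 9, 15, x), (18, 9, 15, z), (19, 32, 40, n), (19, 32, 40, y), (24, 25, 40, n), (24, 25, 40, y), (29, 3, 40, n), (29, 3, 40, y), (7, 6, 16, u), (9, 7, 15, a), (9, 7, 15, x), (9, 7, 15, z)}
Natural join on G: {(18, 9, 15, a, b, 3), (18, 9, 15, a, k, 22), (18, 9, 15, a, n, 31), (18, 9, 15, x, b, 3), (18, 9, 15, x, k, 22), (18, 9, 15, x, n, 31), (18, 9, 15, z, b, 3), (18, 9, 15, z, k, 22), (18, 9, 15, z, n, 31), (9, 7, 15, a, m, 32), (9, 7, 15, x, m, 32), (9, 7, 15, z, m, 32)}
Filtering on B != 31 leaves {(18, 9, 15, a, b, 3), (18, 9, 15, a, k, 22), (18, 9, 15, x, b, 3), (18, 9, 15, x, k, 22), (18, 9, 15, z, b, 3), (18, 9, 15, z, k, 22), (9, 7, 15, a, m, 32), (9, 7, 15, x, m, 32), (9, 7, 15, z, m, 32)}.
Keep only column(s) G, D (3 duplicate(s) eliminated): {(7, a), (7, x), (7, z), (9, a), (9, x), (9, z)}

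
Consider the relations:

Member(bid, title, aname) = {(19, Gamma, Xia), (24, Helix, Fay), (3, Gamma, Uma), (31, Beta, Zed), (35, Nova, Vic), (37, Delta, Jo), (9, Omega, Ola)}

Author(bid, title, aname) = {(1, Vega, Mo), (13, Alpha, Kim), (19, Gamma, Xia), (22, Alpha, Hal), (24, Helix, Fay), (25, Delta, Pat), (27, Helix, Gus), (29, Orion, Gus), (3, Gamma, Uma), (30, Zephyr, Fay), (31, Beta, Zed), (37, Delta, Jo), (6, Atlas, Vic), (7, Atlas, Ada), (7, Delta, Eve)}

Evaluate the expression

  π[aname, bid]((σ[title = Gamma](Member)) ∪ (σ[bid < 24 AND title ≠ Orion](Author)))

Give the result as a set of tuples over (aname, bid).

σ[title = Gamma]: keep tuples satisfying title = Gamma → {(19, Gamma, Xia), (3, Gamma, Uma)}
σ[bid < 24 AND title ≠ Orion]: keep tuples satisfying bid < 24 AND title ≠ Orion → {(1, Vega, Mo), (13, Alpha, Kim), (19, Gamma, Xia), (22, Alpha, Hal), (3, Gamma, Uma), (6, Atlas, Vic), (7, Atlas, Ada), (7, Delta, Eve)}
Set union of the two operands is {(1, Vega, Mo), (13, Alpha, Kim), (19, Gamma, Xia), (22, Alpha, Hal), (3, Gamma, Uma), (6, Atlas, Vic), (7, Atlas, Ada), (7, Delta, Eve)}.
Projecting to aname, bid: {(Ada, 7), (Eve, 7), (Hal, 22), (Kim, 13), (Mo, 1), (Uma, 3), (Vic, 6), (Xia, 19)}

{(Ada, 7), (Eve, 7), (Hal, 22), (Kim, 13), (Mo, 1), (Uma, 3), (Vic, 6), (Xia, 19)}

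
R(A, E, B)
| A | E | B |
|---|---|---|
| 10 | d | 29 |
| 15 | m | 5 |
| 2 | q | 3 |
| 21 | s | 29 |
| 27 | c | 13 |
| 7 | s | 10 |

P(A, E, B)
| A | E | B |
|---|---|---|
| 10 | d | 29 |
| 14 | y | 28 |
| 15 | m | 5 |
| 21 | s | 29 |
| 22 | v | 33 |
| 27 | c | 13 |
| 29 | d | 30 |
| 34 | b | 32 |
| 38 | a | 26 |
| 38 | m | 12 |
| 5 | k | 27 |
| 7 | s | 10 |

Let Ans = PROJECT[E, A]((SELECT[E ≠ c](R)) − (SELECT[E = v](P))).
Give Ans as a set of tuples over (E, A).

Apply σ_{E ≠ c}; surviving tuples: {(10, d, 29), (15, m, 5), (2, q, 3), (21, s, 29), (7, s, 10)}
Apply σ_{E = v}; surviving tuples: {(22, v, 33)}
Difference: {(10, d, 29), (15, m, 5), (2, q, 3), (21, s, 29), (7, s, 10)} with {(22, v, 33)} → {(10, d, 29), (15, m, 5), (2, q, 3), (21, s, 29), (7, s, 10)}
Projecting to E, A: {(d, 10), (m, 15), (q, 2), (s, 21), (s, 7)}

{(d, 10), (m, 15), (q, 2), (s, 21), (s, 7)}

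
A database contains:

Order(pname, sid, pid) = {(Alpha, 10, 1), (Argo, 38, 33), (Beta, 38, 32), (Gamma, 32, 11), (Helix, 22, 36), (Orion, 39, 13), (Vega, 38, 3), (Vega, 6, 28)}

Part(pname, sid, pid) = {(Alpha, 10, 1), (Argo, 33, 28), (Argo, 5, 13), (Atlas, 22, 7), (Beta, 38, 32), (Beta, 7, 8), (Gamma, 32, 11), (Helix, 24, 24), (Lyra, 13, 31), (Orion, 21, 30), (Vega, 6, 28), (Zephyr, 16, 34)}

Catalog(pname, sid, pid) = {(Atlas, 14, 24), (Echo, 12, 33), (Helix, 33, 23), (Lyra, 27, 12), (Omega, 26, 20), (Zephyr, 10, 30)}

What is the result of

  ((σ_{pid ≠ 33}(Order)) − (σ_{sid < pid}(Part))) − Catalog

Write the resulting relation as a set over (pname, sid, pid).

{(Alpha, 10, 1), (Beta, 38, 32), (Gamma, 32, 11), (Helix, 22, 36), (Orion, 39, 13), (Vega, 38, 3)}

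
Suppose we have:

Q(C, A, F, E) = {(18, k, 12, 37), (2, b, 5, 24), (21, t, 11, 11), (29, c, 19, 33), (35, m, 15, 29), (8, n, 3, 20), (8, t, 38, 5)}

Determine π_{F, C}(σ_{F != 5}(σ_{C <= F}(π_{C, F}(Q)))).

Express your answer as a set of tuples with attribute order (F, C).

{(38, 8)}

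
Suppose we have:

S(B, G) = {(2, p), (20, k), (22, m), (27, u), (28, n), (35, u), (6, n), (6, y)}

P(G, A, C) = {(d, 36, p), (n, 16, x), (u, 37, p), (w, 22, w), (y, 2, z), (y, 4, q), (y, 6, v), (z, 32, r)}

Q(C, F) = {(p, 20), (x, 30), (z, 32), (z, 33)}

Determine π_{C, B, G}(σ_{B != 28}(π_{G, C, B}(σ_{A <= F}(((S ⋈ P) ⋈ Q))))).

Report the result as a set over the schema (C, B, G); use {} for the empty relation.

Natural join on G: {(27, u, 37, p), (28, n, 16, x), (35, u, 37, p), (6, n, 16, x), (6, y, 2, z), (6, y, 4, q), (6, y, 6, v)}
Natural join on C: {(27, u, 37, p, 20), (28, n, 16, x, 30), (35, u, 37, p, 20), (6, n, 16, x, 30), (6, y, 2, z, 32), (6, y, 2, z, 33)}
Selection A <= F: {(28, n, 16, x, 30), (6, n, 16, x, 30), (6, y, 2, z, 32), (6, y, 2, z, 33)}
Projecting to G, C, B (1 duplicate(s) eliminated): {(n, x, 28), (n, x, 6), (y, z, 6)}
Selection B != 28: {(n, x, 6), (y, z, 6)}
Projecting to C, B, G: {(x, 6, n), (z, 6, y)}

{(x, 6, n), (z, 6, y)}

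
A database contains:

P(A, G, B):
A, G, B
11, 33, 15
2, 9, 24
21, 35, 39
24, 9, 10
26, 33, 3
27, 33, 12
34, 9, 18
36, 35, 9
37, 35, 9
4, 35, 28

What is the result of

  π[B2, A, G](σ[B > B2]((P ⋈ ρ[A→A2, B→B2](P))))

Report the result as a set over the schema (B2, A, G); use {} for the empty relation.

ρ[A→A2, B→B2]: schema becomes (A2, G, B2); tuples unchanged.
P ⋈ ρ[A→A2, B→B2](P) (natural join on G): {(11, 33, 15, 11, 15), (11, 33, 15, 26, 3), (11, 33, 15, 27, 12), (2, 9, 24, 2, 24), (2, 9, 24, 24, 10), (2, 9, 24, 34, 18), (21, 35, 39, 21, 39), (21, 35, 39, 36, 9), (21, 35, 39, 37, 9), (21, 35, 39, 4, 28), (24, 9, 10, 2, 24), (24, 9, 10, 24, 10), (24, 9, 10, 34, 18), (26, 33, 3, 11, 15), (26, 33, 3, 26, 3), (26, 33, 3, 27, 12), (27, 33, 12, 11, 15), (27, 33, 12, 26, 3), (27, 33, 12, 27, 12), (34, 9, 18, 2, 24), (34, 9, 18, 24, 10), (34, 9, 18, 34, 18), (36, 35, 9, 21, 39), (36, 35, 9, 36, 9), (36, 35, 9, 37, 9), (36, 35, 9, 4, 28), (37, 35, 9, 21, 39), (37, 35, 9, 36, 9), (37, 35, 9, 37, 9), (37, 35, 9, 4, 28), (4, 35, 28, 21, 39), (4, 35, 28, 36, 9), (4, 35, 28, 37, 9), (4, 35, 28, 4, 28)}
Filtering on B > B2 leaves {(11, 33, 15, 26, 3), (11, 33, 15, 27, 12), (2, 9, 24, 24, 10), (2, 9, 24, 34, 18), (21, 35, 39, 36, 9), (21, 35, 39, 37, 9), (21, 35, 39, 4, 28), (27, 33, 12, 26, 3), (34, 9, 18, 24, 10), (4, 35, 28, 36, 9), (4, 35, 28, 37, 9)}.
Keep only column(s) B2, A, G (2 duplicate(s) eliminated): {(10, 2, 9), (10, 34, 9), (12, 11, 33), (18, 2, 9), (28, 21, 35), (3, 11, 33), (3, 27, 33), (9, 21, 35), (9, 4, 35)}

{(10, 2, 9), (10, 34, 9), (12, 11, 33), (18, 2, 9), (28, 21, 35), (3, 11, 33), (3, 27, 33), (9, 21, 35), (9, 4, 35)}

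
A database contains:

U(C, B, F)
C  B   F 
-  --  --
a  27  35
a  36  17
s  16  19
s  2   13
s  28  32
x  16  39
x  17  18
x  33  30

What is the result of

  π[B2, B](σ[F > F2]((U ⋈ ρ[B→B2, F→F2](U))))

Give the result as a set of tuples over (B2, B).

ρ[B→B2, F→F2]: schema becomes (C, B2, F2); tuples unchanged.
Joining U and ρ[B→B2, F→F2](U) on C yields {(a, 27, 35, 27, 35), (a, 27, 35, 36, 17), (a, 36, 17, 27, 35), (a, 36, 17, 36, 17), (s, 16, 19, 16, 19), (s, 16, 19, 2, 13), (s, 16, 19, 28, 32), (s, 2, 13, 16, 19), (s, 2, 13, 2, 13), (s, 2, 13, 28, 32), (s, 28, 32, 16, 19), (s, 28, 32, 2, 13), (s, 28, 32, 28, 32), (x, 16, 39, 16, 39), (x, 16, 39, 17, 18), (x, 16, 39, 33, 30), (x, 17, 18, 16, 39), (x, 17, 18, 17, 18), (x, 17, 18, 33, 30), (x, 33, 30, 16, 39), (x, 33, 30, 17, 18), (x, 33, 30, 33, 30)}.
Selection F > F2: {(a, 27, 35, 36, 17), (s, 16, 19, 2, 13), (s, 28, 32, 16, 19), (s, 28, 32, 2, 13), (x, 16, 39, 17, 18), (x, 16, 39, 33, 30), (x, 33, 30, 17, 18)}
Keep only column(s) B2, B: {(16, 28), (17, 16), (17, 33), (2, 16), (2, 28), (33, 16), (36, 27)}

{(16, 28), (17, 16), (17, 33), (2, 16), (2, 28), (33, 16), (36, 27)}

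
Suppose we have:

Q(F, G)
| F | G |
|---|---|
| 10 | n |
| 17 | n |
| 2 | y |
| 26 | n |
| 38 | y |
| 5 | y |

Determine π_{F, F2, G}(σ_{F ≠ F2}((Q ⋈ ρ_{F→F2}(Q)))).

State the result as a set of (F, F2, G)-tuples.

ρ[F→F2]: schema becomes (F2, G); tuples unchanged.
Natural join on G: {(10, n, 10), (10, n, 17), (10, n, 26), (17, n, 10), (17, n, 17), (17, n, 26), (2, y, 2), (2, y, 38), (2, y, 5), (26, n, 10), (26, n, 17), (26, n, 26), (38, y, 2), (38, y, 38), (38, y, 5), (5, y, 2), (5, y, 38), (5, y, 5)}
σ[F ≠ F2]: keep tuples satisfying F ≠ F2 → {(10, n, 17), (10, n, 26), (17, n, 10), (17, n, 26), (2, y, 38), (2, y, 5), (26, n, 10), (26, n, 17), (38, y, 2), (38, y, 5), (5, y, 2), (5, y, 38)}
Projecting to F, F2, G: {(10, 17, n), (10, 26, n), (17, 10, n), (17, 26, n), (2, 38, y), (2, 5, y), (26, 10, n), (26, 17, n), (38, 2, y), (38, 5, y), (5, 2, y), (5, 38, y)}

{(10, 17, n), (10, 26, n), (17, 10, n), (17, 26, n), (2, 38, y), (2, 5, y), (26, 10, n), (26, 17, n), (38, 2, y), (38, 5, y), (5, 2, y), (5, 38, y)}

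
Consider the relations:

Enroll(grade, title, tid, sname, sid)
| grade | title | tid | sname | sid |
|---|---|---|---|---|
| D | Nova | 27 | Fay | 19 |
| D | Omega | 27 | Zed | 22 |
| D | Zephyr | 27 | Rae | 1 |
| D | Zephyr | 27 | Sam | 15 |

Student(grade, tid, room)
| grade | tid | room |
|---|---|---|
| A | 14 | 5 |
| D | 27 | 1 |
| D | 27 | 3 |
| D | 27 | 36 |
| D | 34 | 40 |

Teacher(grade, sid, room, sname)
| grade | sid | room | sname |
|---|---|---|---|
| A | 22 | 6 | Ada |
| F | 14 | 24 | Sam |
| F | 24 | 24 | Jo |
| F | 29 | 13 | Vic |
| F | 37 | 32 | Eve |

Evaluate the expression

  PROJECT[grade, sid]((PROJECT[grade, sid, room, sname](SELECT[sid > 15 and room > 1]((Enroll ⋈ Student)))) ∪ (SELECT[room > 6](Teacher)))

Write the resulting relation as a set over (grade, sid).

Enroll ⋈ Student (natural join on grade, tid): {(D, Nova, 27, Fay, 19, 1), (D, Nova, 27, Fay, 19, 3), (D, Nova, 27, Fay, 19, 36), (D, Omega, 27, Zed, 22, 1), (D, Omega, 27, Zed, 22, 3), (D, Omega, 27, Zed, 22, 36), (D, Zephyr, 27, Rae, 1, 1), (D, Zephyr, 27, Rae, 1, 3), (D, Zephyr, 27, Rae, 1, 36), (D, Zephyr, 27, Sam, 15, 1), (D, Zephyr, 27, Sam, 15, 3), (D, Zephyr, 27, Sam, 15, 36)}
Filtering on sid > 15 and room > 1 leaves {(D, Nova, 27, Fay, 19, 3), (D, Nova, 27, Fay, 19, 36), (D, Omega, 27, Zed, 22, 3), (D, Omega, 27, Zed, 22, 36)}.
π_{grade, sid, room, sname} gives {(D, 19, 3, Fay), (D, 19, 36, Fay), (D, 22, 3, Zed), (D, 22, 36, Zed)}.
Filtering on room > 6 leaves {(F, 14, 24, Sam), (F, 24, 24, Jo), (F, 29, 13, Vic), (F, 37, 32, Eve)}.
Set union of the two operands is {(D, 19, 3, Fay), (D, 19, 36, Fay), (D, 22, 3, Zed), (D, 22, 36, Zed), (F, 14, 24, Sam), (F, 24, 24, Jo), (F, 29, 13, Vic), (F, 37, 32, Eve)}.
π_{grade, sid} gives {(D, 19), (D, 22), (F, 14), (F, 24), (F, 29), (F, 37)} (2 duplicate(s) eliminated).

{(D, 19), (D, 22), (F, 14), (F, 24), (F, 29), (F, 37)}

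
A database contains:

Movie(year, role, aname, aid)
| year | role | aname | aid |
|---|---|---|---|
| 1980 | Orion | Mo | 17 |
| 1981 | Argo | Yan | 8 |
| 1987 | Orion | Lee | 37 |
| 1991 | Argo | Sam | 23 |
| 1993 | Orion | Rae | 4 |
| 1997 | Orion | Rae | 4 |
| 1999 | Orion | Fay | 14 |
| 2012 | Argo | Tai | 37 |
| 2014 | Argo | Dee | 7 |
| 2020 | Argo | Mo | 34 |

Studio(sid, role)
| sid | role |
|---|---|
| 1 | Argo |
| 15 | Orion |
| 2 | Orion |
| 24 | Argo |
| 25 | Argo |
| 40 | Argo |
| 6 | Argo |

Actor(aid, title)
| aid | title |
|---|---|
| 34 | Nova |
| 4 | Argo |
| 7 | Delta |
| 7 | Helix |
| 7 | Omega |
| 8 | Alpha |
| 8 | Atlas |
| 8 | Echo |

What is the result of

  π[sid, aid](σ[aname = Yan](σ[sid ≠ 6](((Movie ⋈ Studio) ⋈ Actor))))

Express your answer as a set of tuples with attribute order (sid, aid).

{(1, 8), (24, 8), (25, 8), (40, 8)}

Movie ⋈ Studio (natural join on role): {(1980, Orion, Mo, 17, 15), (1980, Orion, Mo, 17, 2), (1981, Argo, Yan, 8, 1), (1981, Argo, Yan, 8, 24), (1981, Argo, Yan, 8, 25), (1981, Argo, Yan, 8, 40), (1981, Argo, Yan, 8, 6), (1987, Orion, Lee, 37, 15), (1987, Orion, Lee, 37, 2), (1991, Argo, Sam, 23, 1), (1991, Argo, Sam, 23, 24), (1991, Argo, Sam, 23, 25), (1991, Argo, Sam, 23, 40), (1991, Argo, Sam, 23, 6), (1993, Orion, Rae, 4, 15), (1993, Orion, Rae, 4, 2), (1997, Orion, Rae, 4, 15), (1997, Orion, Rae, 4, 2), (1999, Orion, Fay, 14, 15), (1999, Orion, Fay, 14, 2), (2012, Argo, Tai, 37, 1), (2012, Argo, Tai, 37, 24), (2012, Argo, Tai, 37, 25), (2012, Argo, Tai, 37, 40), (2012, Argo, Tai, 37, 6), (2014, Argo, Dee, 7, 1), (2014, Argo, Dee, 7, 24), (2014, Argo, Dee, 7, 25), (2014, Argo, Dee, 7, 40), (2014, Argo, Dee, 7, 6), (2020, Argo, Mo, 34, 1), (2020, Argo, Mo, 34, 24), (2020, Argo, Mo, 34, 25), (2020, Argo, Mo, 34, 40), (2020, Argo, Mo, 34, 6)}
(Movie ⋈ Studio) ⋈ Actor (natural join on aid): {(1981, Argo, Yan, 8, 1, Alpha), (1981, Argo, Yan, 8, 1, Atlas), (1981, Argo, Yan, 8, 1, Echo), (1981, Argo, Yan, 8, 24, Alpha), (1981, Argo, Yan, 8, 24, Atlas), (1981, Argo, Yan, 8, 24, Echo), (1981, Argo, Yan, 8, 25, Alpha), (1981, Argo, Yan, 8, 25, Atlas), (1981, Argo, Yan, 8, 25, Echo), (1981, Argo, Yan, 8, 40, Alpha), (1981, Argo, Yan, 8, 40, Atlas), (1981, Argo, Yan, 8, 40, Echo), (1981, Argo, Yan, 8, 6, Alpha), (1981, Argo, Yan, 8, 6, Atlas), (1981, Argo, Yan, 8, 6, Echo), (1993, Orion, Rae, 4, 15, Argo), (1993, Orion, Rae, 4, 2, Argo), (1997, Orion, Rae, 4, 15, Argo), (1997, Orion, Rae, 4, 2, Argo), (2014, Argo, Dee, 7, 1, Delta), (2014, Argo, Dee, 7, 1, Helix), (2014, Argo, Dee, 7, 1, Omega), (2014, Argo, Dee, 7, 24, Delta), (2014, Argo, Dee, 7, 24, Helix), (2014, Argo, Dee, 7, 24, Omega), (2014, Argo, Dee, 7, 25, Delta), (2014, Argo, Dee, 7, 25, Helix), (2014, Argo, Dee, 7, 25, Omega), (2014, Argo, Dee, 7, 40, Delta), (2014, Argo, Dee, 7, 40, Helix), (2014, Argo, Dee, 7, 40, Omega), (2014, Argo, Dee, 7, 6, Delta), (2014, Argo, Dee, 7, 6, Helix), (2014, Argo, Dee, 7, 6, Omega), (2020, Argo, Mo, 34, 1, Nova), (2020, Argo, Mo, 34, 24, Nova), (2020, Argo, Mo, 34, 25, Nova), (2020, Argo, Mo, 34, 40, Nova), (2020, Argo, Mo, 34, 6, Nova)}
Apply σ_{sid ≠ 6}; surviving tuples: {(1981, Argo, Yan, 8, 1, Alpha), (1981, Argo, Yan, 8, 1, Atlas), (1981, Argo, Yan, 8, 1, Echo), (1981, Argo, Yan, 8, 24, Alpha), (1981, Argo, Yan, 8, 24, Atlas), (1981, Argo, Yan, 8, 24, Echo), (1981, Argo, Yan, 8, 25, Alpha), (1981, Argo, Yan, 8, 25, Atlas), (1981, Argo, Yan, 8, 25, Echo), (1981, Argo, Yan, 8, 40, Alpha), (1981, Argo, Yan, 8, 40, Atlas), (1981, Argo, Yan, 8, 40, Echo), (1993, Orion, Rae, 4, 15, Argo), (1993, Orion, Rae, 4, 2, Argo), (1997, Orion, Rae, 4, 15, Argo), (1997, Orion, Rae, 4, 2, Argo), (2014, Argo, Dee, 7, 1, Delta), (2014, Argo, Dee, 7, 1, Helix), (2014, Argo, Dee, 7, 1, Omega), (2014, Argo, Dee, 7, 24, Delta), (2014, Argo, Dee, 7, 24, Helix), (2014, Argo, Dee, 7, 24, Omega), (2014, Argo, Dee, 7, 25, Delta), (2014, Argo, Dee, 7, 25, Helix), (2014, Argo, Dee, 7, 25, Omega), (2014, Argo, Dee, 7, 40, Delta), (2014, Argo, Dee, 7, 40, Helix), (2014, Argo, Dee, 7, 40, Omega), (2020, Argo, Mo, 34, 1, Nova), (2020, Argo, Mo, 34, 24, Nova), (2020, Argo, Mo, 34, 25, Nova), (2020, Argo, Mo, 34, 40, Nova)}
Apply σ_{aname = Yan}; surviving tuples: {(1981, Argo, Yan, 8, 1, Alpha), (1981, Argo, Yan, 8, 1, Atlas), (1981, Argo, Yan, 8, 1, Echo), (1981, Argo, Yan, 8, 24, Alpha), (1981, Argo, Yan, 8, 24, Atlas), (1981, Argo, Yan, 8, 24, Echo), (1981, Argo, Yan, 8, 25, Alpha), (1981, Argo, Yan, 8, 25, Atlas), (1981, Argo, Yan, 8, 25, Echo), (1981, Argo, Yan, 8, 40, Alpha), (1981, Argo, Yan, 8, 40, Atlas), (1981, Argo, Yan, 8, 40, Echo)}
π_{sid, aid} gives {(1, 8), (24, 8), (25, 8), (40, 8)} (8 duplicate(s) eliminated).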